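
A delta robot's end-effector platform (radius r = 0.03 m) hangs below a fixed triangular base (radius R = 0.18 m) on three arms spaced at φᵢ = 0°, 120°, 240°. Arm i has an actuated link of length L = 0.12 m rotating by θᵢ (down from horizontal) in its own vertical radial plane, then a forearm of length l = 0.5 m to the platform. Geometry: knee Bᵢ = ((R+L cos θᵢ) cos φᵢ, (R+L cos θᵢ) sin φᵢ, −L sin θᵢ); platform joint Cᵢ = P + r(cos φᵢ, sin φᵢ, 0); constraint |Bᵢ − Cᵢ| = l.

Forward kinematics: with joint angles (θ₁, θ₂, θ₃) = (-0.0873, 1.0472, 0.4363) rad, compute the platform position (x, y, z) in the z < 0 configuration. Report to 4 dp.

(0.1227, -0.0856, -0.4597)

S1 = (0.2695·cos0.0°, 0.2695·sin0.0°, 0.0105) = (0.2695, 0.0000, 0.0105)
φ2=120.0°: virtual centre (-0.1050, 0.1819, -0.1039), radius l
arm 3 at φ=240.0°: e+L cos θ3 = 0.2588;  S3 = (-0.1294, -0.2241, -0.0507)
|S₂|²−|S₁|² = -0.0179;  |S₃|²−|S₁|² = -0.0032
linear system: -0.7491x+0.3637y = -0.0179−-0.2288z; -0.7978x+-0.4482y = -0.0032−-0.1223z
det = 0.6259;  x = 0.0147+-0.2349z,  y = -0.0189+0.1452z
quadratic in z: (1.0763)z²+(0.0933)z+(-0.1846)=0, √Δ=0.8963 → z ∈ {-0.4597, 0.3730}; z = -0.4597 (taking z<0)
x = 0.1227, y = -0.0856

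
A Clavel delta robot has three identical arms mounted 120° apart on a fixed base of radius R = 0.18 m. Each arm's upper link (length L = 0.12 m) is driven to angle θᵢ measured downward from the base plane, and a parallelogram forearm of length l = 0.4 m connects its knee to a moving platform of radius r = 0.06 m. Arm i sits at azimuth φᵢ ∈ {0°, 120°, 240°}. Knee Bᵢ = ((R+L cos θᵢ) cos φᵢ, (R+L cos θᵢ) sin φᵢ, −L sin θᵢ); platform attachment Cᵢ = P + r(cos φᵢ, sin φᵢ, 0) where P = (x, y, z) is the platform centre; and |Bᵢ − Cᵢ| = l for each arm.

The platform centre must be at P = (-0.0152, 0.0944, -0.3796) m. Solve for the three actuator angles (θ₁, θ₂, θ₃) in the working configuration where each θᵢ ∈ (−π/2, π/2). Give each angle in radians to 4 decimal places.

θ₁ = 0.6110, θ₂ = 0.0871, θ₃ = 0.8726

arm 1 (φ=0.0°): x'=-0.0152, y'=0.0944
  e−x'=0.1352;  (l²−L²−(e−x')²−y'²−z²)/2L = -0.1070
  θ1 = atan2(B,A) + arccos(C/0.4030) = 0.6110
rotate P by −φ2: (0.0894, -0.0340, -0.3796)
  A=0.0306, B=-0.3796, C=(l²−L²−A²−y'²−z²)/(2L)=-0.0025
  √(A²+B²)=0.3808;  θ2 = -1.4902+1.5773 ≈ 0.0871
arm 3 (φ=240.0°): x'=-0.0742, y'=-0.0604
  e−x'=0.1942;  (l²−L²−(e−x')²−y'²−z²)/2L = -0.1660
  √(A²+B²)=0.4264;  θ3 = -1.0980+1.9707 ≈ 0.8726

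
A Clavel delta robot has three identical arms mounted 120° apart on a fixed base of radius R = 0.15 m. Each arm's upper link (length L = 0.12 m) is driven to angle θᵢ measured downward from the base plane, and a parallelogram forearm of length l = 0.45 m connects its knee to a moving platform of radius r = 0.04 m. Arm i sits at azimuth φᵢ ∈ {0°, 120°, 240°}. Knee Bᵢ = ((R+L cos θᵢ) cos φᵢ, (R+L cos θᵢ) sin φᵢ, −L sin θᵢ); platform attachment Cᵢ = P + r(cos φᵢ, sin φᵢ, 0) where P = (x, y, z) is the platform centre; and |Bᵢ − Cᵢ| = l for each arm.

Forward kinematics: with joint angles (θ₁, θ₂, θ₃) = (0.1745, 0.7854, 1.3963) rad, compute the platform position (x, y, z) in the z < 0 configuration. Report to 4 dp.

arm 1 at φ=0.0°: ρ1 = 0.2282;  O1 = (0.2282, 0.0000, -0.0208)
arm 2 at φ=120.0°: ρ2 = 0.1949;  O2 = (-0.0974, 0.1687, -0.0849)
φ3=240.0°: virtual centre (-0.0654, -0.1133, -0.1182), radius l
subtract pairs → two planes through P
linear system: -0.6512x+0.3375y = -0.0073−-0.1280z; -0.5872x+-0.2266y = -0.0214−-0.1947z
Cramer: x(z) = 0.0257-0.2740z;  y(z) = 0.0279-0.1492z
quadratic in z: (1.0973)z²+(0.1443)z+(-0.1603)=0, √Δ=0.8511 → z ∈ {-0.4536, 0.3221}; z = -0.4536 (taking z<0)
x = 0.1500, y = 0.0956

(0.1500, 0.0956, -0.4536)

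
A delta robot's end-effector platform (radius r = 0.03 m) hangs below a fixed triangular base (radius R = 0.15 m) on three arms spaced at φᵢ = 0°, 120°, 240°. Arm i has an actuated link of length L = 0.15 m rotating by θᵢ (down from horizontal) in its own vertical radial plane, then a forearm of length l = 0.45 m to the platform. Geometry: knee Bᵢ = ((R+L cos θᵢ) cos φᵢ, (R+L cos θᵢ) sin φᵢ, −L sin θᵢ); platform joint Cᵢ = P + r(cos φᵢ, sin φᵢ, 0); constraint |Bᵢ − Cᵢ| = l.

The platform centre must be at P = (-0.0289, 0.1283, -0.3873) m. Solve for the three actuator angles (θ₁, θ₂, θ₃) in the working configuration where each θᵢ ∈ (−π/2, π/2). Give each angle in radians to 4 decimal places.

rotate P by −φ1: (-0.0289, 0.1283, -0.3873)
  e−x'=0.1489;  (l²−L²−(e−x')²−y'²−z²)/2L = -0.0288
  √(A²+B²)=0.4149;  θ1 = -1.2038+1.6402 ≈ 0.4364
φ2=120.0° → target in arm frame (0.1256, -0.0391)
  A=-0.0056, B=-0.3873, C=(l²−L²−A²−y'²−z²)/(2L)=0.0948
  √(A²+B²)=0.3873;  θ2 = -1.5852+1.3236 ≈ -0.2616
φ3=240.0° → target in arm frame (-0.0967, -0.0892)
  A cos θ + B sin θ = C:  0.2167·cos θ + -0.3873·sin θ = -0.0830
  θ3 = atan2(B,A) + arccos(C/0.4438) = 0.6981

θ₁ = 0.4364, θ₂ = -0.2616, θ₃ = 0.6981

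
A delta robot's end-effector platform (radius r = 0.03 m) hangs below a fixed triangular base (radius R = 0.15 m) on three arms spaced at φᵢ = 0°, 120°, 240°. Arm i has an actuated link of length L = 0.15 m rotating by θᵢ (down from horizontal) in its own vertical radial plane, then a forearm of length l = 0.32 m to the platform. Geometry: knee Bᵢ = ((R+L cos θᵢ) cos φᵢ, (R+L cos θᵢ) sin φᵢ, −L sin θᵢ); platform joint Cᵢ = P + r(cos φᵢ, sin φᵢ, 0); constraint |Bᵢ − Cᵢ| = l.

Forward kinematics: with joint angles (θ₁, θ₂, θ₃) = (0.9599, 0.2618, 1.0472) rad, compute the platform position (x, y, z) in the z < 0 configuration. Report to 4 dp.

(-0.0378, 0.0887, -0.3102)

φ1=0.0°: virtual centre (0.2060, 0.0000, -0.1229), radius l
S2 = (0.2649·cos120.0°, 0.2649·sin120.0°, -0.0388) = (-0.1324, 0.2294, -0.0388)
S3 = (0.1950·cos240.0°, 0.1950·sin240.0°, -0.1299) = (-0.0975, -0.1689, -0.1299)
subtract pairs → two planes through P
linear system: -0.6770x+0.4588y = 0.0141−0.1681z; -0.6071x+-0.3377y = -0.0026−-0.0141z
Cramer: x(z) = -0.0070+0.0992z;  y(z) = 0.0204-0.2200z
quadratic in z: (1.0582)z²+(0.1945)z+(-0.0415)=0, √Δ=0.4620 → z ∈ {-0.3102, 0.1264}; z = -0.3102 (taking z<0)
x = -0.0378, y = 0.0887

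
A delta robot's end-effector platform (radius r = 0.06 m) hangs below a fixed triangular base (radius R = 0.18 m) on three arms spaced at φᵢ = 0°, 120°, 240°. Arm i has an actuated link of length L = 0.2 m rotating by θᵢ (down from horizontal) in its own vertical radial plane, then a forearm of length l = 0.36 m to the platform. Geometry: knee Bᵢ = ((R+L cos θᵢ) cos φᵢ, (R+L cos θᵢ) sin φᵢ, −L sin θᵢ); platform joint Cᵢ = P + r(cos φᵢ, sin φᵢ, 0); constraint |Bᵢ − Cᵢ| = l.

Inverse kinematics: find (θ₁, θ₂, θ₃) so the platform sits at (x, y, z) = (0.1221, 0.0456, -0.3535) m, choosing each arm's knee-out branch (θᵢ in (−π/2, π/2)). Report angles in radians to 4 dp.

rotate P by −φ1: (0.1221, 0.0456, -0.3535)
  A=-0.0021, B=-0.3535, C=(l²−L²−A²−y'²−z²)/(2L)=-0.0936
  √(A²+B²)=0.3535;  θ1 = -1.5767+1.8388 ≈ 0.2621
φ2=120.0° → target in arm frame (-0.0216, -0.1285)
  A cos θ + B sin θ = C:  0.1416·cos θ + -0.3535·sin θ = -0.1798
  γ=atan2(-0.3535,0.1416)=-1.1899;  ψ=arccos(-0.4722)=2.0626;  θ2=γ+ψ≈0.8727
rotate P by −φ3: (-0.1005, 0.0829, -0.3535)
  e−x'=0.2205;  (l²−L²−(e−x')²−y'²−z²)/2L = -0.2272
  θ3 = atan2(B,A) + arccos(C/0.4167) = 1.1345

θ₁ = 0.2621, θ₂ = 0.8727, θ₃ = 1.1345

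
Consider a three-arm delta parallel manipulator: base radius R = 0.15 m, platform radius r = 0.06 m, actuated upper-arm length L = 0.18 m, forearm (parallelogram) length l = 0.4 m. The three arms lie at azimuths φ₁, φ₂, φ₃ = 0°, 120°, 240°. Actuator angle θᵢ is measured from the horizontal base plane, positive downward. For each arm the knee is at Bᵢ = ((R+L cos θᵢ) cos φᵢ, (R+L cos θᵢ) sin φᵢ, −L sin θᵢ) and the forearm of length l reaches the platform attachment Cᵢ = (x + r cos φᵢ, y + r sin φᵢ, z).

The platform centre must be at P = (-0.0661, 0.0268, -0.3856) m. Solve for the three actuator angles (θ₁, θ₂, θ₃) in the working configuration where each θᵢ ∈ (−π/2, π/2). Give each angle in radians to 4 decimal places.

φ1=0.0° → target in arm frame (-0.0661, 0.0268)
  A=0.1561, B=-0.3856, C=(l²−L²−A²−y'²−z²)/(2L)=-0.1283
  γ=atan2(-0.3856,0.1561)=-1.1861;  ψ=arccos(-0.3083)=1.8842;  θ1=γ+ψ≈0.6981
rotate P by −φ2: (0.0563, 0.0438, -0.3856)
  A cos θ + B sin θ = C:  0.0337·cos θ + -0.3856·sin θ = -0.0671
  √(A²+B²)=0.3871;  θ2 = -1.4835+1.7450 ≈ 0.2615
φ3=240.0° → target in arm frame (0.0098, -0.0706)
  A=0.0802, B=-0.3856, C=(l²−L²−A²−y'²−z²)/(2L)=-0.0903
  θ3 = atan2(B,A) + arccos(C/0.3938) = 0.4363

θ₁ = 0.6981, θ₂ = 0.2615, θ₃ = 0.4363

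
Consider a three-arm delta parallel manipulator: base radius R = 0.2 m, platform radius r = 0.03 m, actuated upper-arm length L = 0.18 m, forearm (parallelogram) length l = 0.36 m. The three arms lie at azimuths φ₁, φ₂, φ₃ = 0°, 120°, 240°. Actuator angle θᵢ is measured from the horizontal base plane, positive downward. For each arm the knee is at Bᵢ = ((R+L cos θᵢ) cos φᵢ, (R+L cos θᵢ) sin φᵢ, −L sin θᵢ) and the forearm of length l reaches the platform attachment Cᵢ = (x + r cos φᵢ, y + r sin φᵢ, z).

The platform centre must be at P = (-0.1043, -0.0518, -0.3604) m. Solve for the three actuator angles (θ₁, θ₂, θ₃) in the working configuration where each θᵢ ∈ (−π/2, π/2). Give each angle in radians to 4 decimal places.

θ₁ = 1.3961, θ₂ = 0.9598, θ₃ = 0.5240

arm 1 (φ=0.0°): x'=-0.1043, y'=-0.0518
  A=0.2743, B=-0.3604, C=(l²−L²−A²−y'²−z²)/(2L)=-0.3073
  θ1 = atan2(B,A) + arccos(C/0.4529) = 1.3961
rotate P by −φ2: (0.0073, 0.1162, -0.3604)
  A=0.1627, B=-0.3604, C=(l²−L²−A²−y'²−z²)/(2L)=-0.2019
  √(A²+B²)=0.3954;  θ2 = -1.1467+2.1066 ≈ 0.9598
φ3=240.0° → target in arm frame (0.0970, -0.0644)
  A cos θ + B sin θ = C:  0.0730·cos θ + -0.3604·sin θ = -0.1171
  θ3 = atan2(B,A) + arccos(C/0.3677) = 0.5240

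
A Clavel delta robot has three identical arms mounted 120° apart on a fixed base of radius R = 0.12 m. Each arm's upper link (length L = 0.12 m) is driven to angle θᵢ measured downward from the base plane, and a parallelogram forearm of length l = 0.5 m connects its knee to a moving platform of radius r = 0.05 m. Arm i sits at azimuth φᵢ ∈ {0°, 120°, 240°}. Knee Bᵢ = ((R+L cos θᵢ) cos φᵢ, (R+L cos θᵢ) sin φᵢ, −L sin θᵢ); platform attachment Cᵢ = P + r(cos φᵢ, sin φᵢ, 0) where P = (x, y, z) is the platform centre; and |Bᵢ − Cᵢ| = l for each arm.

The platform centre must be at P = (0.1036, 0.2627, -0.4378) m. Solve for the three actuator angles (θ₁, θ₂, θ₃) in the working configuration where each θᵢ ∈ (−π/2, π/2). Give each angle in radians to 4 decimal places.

arm 1 (φ=0.0°): x'=0.1036, y'=0.2627
  e−x'=-0.0336;  (l²−L²−(e−x')²−y'²−z²)/2L = -0.1092
  γ=atan2(-0.4378,-0.0336)=-1.6474;  ψ=arccos(-0.2487)=1.8221;  θ1=γ+ψ≈0.1747
arm 2 (φ=120.0°): x'=0.1757, y'=-0.2211
  A=-0.1057, B=-0.4378, C=(l²−L²−A²−y'²−z²)/(2L)=-0.0671
  √(A²+B²)=0.4504;  θ2 = -1.8077+1.7204 ≈ -0.0873
arm 3 (φ=240.0°): x'=-0.2793, y'=-0.0416
  A cos θ + B sin θ = C:  0.3493·cos θ + -0.4378·sin θ = -0.3326
  √(A²+B²)=0.5601;  θ3 = -0.8974+2.2066 ≈ 1.3092

θ₁ = 0.1747, θ₂ = -0.0873, θ₃ = 1.3092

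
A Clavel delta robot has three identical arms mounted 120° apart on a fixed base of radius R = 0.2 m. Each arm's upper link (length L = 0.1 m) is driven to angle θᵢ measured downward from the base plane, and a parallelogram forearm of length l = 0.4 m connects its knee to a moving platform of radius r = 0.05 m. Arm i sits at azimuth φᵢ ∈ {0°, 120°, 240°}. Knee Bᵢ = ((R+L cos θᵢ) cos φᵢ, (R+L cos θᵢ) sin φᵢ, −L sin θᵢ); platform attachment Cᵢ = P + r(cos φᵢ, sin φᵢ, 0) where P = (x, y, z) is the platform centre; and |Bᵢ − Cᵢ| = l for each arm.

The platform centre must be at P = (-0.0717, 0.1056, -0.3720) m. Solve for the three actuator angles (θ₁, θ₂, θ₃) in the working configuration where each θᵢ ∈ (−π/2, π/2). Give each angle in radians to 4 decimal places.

θ₁ = 1.1344, θ₂ = -0.0874, θ₃ = 1.0470

arm 1 (φ=0.0°): x'=-0.0717, y'=0.1056
  A cos θ + B sin θ = C:  0.2217·cos θ + -0.3720·sin θ = -0.2434
  θ1 = atan2(B,A) + arccos(C/0.4331) = 1.1344
φ2=120.0° → target in arm frame (0.1273, 0.0093)
  e−x'=0.0227;  (l²−L²−(e−x')²−y'²−z²)/2L = 0.0551
  γ=atan2(-0.3720,0.0227)=-1.5099;  ψ=arccos(0.1478)=1.4225;  θ2=γ+ψ≈-0.0874
φ3=240.0° → target in arm frame (-0.0556, -0.1149)
  e−x'=0.2056;  (l²−L²−(e−x')²−y'²−z²)/2L = -0.2193
  θ3 = atan2(B,A) + arccos(C/0.4250) = 1.0470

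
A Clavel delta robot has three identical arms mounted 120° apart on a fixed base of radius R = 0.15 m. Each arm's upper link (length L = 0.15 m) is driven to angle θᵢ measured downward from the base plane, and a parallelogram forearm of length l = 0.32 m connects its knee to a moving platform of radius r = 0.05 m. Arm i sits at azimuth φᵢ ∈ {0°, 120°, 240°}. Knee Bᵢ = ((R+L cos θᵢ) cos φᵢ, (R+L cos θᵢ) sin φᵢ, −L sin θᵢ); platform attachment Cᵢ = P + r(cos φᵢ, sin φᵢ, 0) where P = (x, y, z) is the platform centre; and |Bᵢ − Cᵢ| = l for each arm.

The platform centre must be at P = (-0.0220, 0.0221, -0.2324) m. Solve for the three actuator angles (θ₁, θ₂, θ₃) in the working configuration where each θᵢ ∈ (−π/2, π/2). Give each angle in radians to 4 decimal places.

φ1=0.0° → target in arm frame (-0.0220, 0.0221)
  e−x'=0.1220;  (l²−L²−(e−x')²−y'²−z²)/2L = 0.0351
  γ=atan2(-0.2324,0.1220)=-1.0874;  ψ=arccos(0.1336)=1.4368;  θ1=γ+ψ≈0.3494
rotate P by −φ2: (0.0301, 0.0080, -0.2324)
  A cos θ + B sin θ = C:  0.0699·cos θ + -0.2324·sin θ = 0.0698
  √(A²+B²)=0.2427;  θ2 = -1.2788+1.2790 ≈ 0.0002
rotate P by −φ3: (-0.0081, -0.0301, -0.2324)
  A cos θ + B sin θ = C:  0.1081·cos θ + -0.2324·sin θ = 0.0443
  γ=atan2(-0.2324,0.1081)=-1.1353;  ψ=arccos(0.1728)=1.3971;  θ3=γ+ψ≈0.2618

θ₁ = 0.3494, θ₂ = 0.0002, θ₃ = 0.2618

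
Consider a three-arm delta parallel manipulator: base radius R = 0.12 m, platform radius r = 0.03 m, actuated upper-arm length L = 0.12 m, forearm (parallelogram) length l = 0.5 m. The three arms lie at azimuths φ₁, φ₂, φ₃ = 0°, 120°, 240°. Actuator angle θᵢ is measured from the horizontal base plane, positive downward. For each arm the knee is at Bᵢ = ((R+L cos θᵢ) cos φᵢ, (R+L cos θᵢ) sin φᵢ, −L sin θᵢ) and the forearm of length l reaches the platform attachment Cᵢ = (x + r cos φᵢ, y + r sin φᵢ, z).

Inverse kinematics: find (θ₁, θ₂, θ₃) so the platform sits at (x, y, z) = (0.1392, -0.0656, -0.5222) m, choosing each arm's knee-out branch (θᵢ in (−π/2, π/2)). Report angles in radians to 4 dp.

θ₁ = 0.2616, θ₂ = 1.1344, θ₃ = 0.7854

rotate P by −φ1: (0.1392, -0.0656, -0.5222)
  e−x'=-0.0492;  (l²−L²−(e−x')²−y'²−z²)/2L = -0.1826
  θ1 = atan2(B,A) + arccos(C/0.5245) = 0.2616
rotate P by −φ2: (-0.1264, -0.0878, -0.5222)
  A=0.2164, B=-0.5222, C=(l²−L²−A²−y'²−z²)/(2L)=-0.3818
  θ2 = atan2(B,A) + arccos(C/0.5653) = 1.1344
arm 3 (φ=240.0°): x'=-0.0128, y'=0.1534
  A cos θ + B sin θ = C:  0.1028·cos θ + -0.5222·sin θ = -0.2966
  θ3 = atan2(B,A) + arccos(C/0.5322) = 0.7854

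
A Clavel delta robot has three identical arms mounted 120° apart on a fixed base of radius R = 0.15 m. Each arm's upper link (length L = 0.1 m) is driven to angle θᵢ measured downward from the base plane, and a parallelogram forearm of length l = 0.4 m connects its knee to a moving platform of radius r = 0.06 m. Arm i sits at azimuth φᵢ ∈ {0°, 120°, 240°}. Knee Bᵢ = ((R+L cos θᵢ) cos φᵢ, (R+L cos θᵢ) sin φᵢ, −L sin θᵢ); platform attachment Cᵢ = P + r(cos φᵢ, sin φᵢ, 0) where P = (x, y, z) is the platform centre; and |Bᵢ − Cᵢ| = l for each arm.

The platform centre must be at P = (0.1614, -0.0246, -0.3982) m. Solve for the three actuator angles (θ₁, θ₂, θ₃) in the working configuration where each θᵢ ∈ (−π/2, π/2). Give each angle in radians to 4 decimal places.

arm 1 (φ=0.0°): x'=0.1614, y'=-0.0246
  e−x'=-0.0714;  (l²−L²−(e−x')²−y'²−z²)/2L = -0.0713
  θ1 = atan2(B,A) + arccos(C/0.4046) = -0.0002
arm 2 (φ=120.0°): x'=-0.1020, y'=-0.1275
  A=0.1920, B=-0.3982, C=(l²−L²−A²−y'²−z²)/(2L)=-0.3084
  θ2 = atan2(B,A) + arccos(C/0.4421) = 1.2213
φ3=240.0° → target in arm frame (-0.0594, 0.1521)
  e−x'=0.1494;  (l²−L²−(e−x')²−y'²−z²)/2L = -0.2700
  θ3 = atan2(B,A) + arccos(C/0.4253) = 1.0469

θ₁ = -0.0002, θ₂ = 1.2213, θ₃ = 1.0469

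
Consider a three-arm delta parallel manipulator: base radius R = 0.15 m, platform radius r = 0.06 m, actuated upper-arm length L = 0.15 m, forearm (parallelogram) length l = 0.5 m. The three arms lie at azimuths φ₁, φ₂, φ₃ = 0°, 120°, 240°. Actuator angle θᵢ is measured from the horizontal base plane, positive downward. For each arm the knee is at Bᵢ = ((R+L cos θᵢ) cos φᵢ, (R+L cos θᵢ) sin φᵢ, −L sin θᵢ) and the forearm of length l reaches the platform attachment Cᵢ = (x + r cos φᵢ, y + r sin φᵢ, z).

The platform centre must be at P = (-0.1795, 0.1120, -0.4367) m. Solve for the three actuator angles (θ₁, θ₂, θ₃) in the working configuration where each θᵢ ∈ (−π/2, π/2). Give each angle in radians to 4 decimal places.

φ1=0.0° → target in arm frame (-0.1795, 0.1120)
  A=0.2695, B=-0.4367, C=(l²−L²−A²−y'²−z²)/(2L)=-0.1613
  γ=atan2(-0.4367,0.2695)=-1.0179;  ψ=arccos(-0.3143)=1.8905;  θ1=γ+ψ≈0.8726
φ2=120.0° → target in arm frame (0.1867, 0.0995)
  e−x'=-0.0967;  (l²−L²−(e−x')²−y'²−z²)/2L = 0.0585
  θ2 = atan2(B,A) + arccos(C/0.4473) = -0.3491
φ3=240.0° → target in arm frame (-0.0072, -0.2115)
  A=0.0972, B=-0.4367, C=(l²−L²−A²−y'²−z²)/(2L)=-0.0579
  θ3 = atan2(B,A) + arccos(C/0.4474) = 0.3489

θ₁ = 0.8726, θ₂ = -0.3491, θ₃ = 0.3489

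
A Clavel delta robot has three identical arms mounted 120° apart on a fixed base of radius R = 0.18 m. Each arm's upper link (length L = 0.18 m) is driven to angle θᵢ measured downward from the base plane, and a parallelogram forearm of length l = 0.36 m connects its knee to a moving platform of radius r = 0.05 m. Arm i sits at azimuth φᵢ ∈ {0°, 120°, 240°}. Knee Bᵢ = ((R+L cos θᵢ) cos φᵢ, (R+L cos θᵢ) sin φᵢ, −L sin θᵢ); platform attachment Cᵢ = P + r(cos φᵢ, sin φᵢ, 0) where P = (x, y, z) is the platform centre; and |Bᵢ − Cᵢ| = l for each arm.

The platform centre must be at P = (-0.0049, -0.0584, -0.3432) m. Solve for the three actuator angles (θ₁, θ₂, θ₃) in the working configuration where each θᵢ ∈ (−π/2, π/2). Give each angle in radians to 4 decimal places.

θ₁ = 0.6980, θ₂ = 0.8727, θ₃ = 0.4366

φ1=0.0° → target in arm frame (-0.0049, -0.0584)
  A=0.1349, B=-0.3432, C=(l²−L²−A²−y'²−z²)/(2L)=-0.1172
  θ1 = atan2(B,A) + arccos(C/0.3688) = 0.6980
arm 2 (φ=120.0°): x'=-0.0481, y'=0.0334
  A cos θ + B sin θ = C:  0.1781·cos θ + -0.3432·sin θ = -0.1484
  γ=atan2(-0.3432,0.1781)=-1.0921;  ψ=arccos(-0.3839)=1.9648;  θ2=γ+ψ≈0.8727
arm 3 (φ=240.0°): x'=0.0530, y'=0.0250
  A cos θ + B sin θ = C:  0.0770·cos θ + -0.3432·sin θ = -0.0754
  γ=atan2(-0.3432,0.0770)=-1.3502;  ψ=arccos(-0.2143)=1.7868;  θ3=γ+ψ≈0.4366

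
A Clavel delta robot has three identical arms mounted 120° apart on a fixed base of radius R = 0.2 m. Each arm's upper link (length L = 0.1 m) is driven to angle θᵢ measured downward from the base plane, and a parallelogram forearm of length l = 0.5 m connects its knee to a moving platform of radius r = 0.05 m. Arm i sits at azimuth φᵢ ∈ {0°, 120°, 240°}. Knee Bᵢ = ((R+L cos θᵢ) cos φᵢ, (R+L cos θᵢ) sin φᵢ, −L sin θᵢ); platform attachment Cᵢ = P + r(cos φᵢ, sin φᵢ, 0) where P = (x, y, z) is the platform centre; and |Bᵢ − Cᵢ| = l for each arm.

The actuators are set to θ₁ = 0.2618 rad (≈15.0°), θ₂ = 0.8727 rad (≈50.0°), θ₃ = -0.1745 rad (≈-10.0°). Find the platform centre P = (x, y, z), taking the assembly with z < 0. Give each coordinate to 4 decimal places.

(0.0159, -0.1197, -0.4530)

S1 = (0.2466·cos0.0°, 0.2466·sin0.0°, -0.0259) = (0.2466, 0.0000, -0.0259)
arm 2 at φ=120.0°: (R−r)+L cos θ2 = 0.2143;  S2 = (-0.1071, 0.1856, -0.0766)
S3 = (0.2485·cos240.0°, 0.2485·sin240.0°, 0.0174) = (-0.1242, -0.2152, 0.0174)
subtract pairs → two planes through P
plane₁₂: -0.7075x+0.3711y+-0.1014z = -0.0097
det = 0.5797;  x = 0.0068+-0.0199z,  y = -0.0131+0.2353z
into |P−S₁|² = l²: 1.0558z² + 0.0552z + -0.1917 = 0;  Δ = 0.8125;  z = -0.4530 or 0.4008 → z<0 root = -0.4530
x = 0.0159, y = -0.1197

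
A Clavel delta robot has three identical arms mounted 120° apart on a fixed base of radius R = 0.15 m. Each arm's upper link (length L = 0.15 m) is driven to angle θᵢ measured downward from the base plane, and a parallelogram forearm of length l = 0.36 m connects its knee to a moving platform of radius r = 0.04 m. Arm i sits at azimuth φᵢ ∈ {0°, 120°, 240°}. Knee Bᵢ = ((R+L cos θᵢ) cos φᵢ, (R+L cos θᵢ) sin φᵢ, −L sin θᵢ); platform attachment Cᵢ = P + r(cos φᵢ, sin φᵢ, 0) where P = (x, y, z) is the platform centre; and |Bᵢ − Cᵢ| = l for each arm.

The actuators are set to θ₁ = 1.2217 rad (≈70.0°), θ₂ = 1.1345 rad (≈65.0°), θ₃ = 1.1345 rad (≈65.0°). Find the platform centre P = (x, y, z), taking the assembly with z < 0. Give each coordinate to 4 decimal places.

(-0.0145, 0.0000, -0.4551)

centre 1 = (0.1613·cos0.0°, 0.1613·sin0.0°, -0.1410) = (0.1613, 0.0000, -0.1410)
centre 2 = (0.1734·cos120.0°, 0.1734·sin120.0°, -0.1359) = (-0.0867, 0.1502, -0.1359)
arm 3 at φ=240.0°: (R−r)+L cos θ3 = 0.1734;  centre 3 = (-0.0867, -0.1502, -0.1359)
eliminate P² terms by subtracting sphere 1 from 2 and 3
[-0.4960 0.3003 0.0100]·P = 0.0027;  [-0.4960 -0.3003 0.0100]·P = 0.0027
Cramer: x(z) = -0.0054+0.0202z;  y(z) = 0.0000-0.0000z
into |P−centre ₁|² = l²: 1.0004z² + 0.2752z + -0.0820 = 0;  Δ = 0.4037;  z = -0.4551 or 0.1800 → z<0 root = -0.4551
x = -0.0145, y = 0.0000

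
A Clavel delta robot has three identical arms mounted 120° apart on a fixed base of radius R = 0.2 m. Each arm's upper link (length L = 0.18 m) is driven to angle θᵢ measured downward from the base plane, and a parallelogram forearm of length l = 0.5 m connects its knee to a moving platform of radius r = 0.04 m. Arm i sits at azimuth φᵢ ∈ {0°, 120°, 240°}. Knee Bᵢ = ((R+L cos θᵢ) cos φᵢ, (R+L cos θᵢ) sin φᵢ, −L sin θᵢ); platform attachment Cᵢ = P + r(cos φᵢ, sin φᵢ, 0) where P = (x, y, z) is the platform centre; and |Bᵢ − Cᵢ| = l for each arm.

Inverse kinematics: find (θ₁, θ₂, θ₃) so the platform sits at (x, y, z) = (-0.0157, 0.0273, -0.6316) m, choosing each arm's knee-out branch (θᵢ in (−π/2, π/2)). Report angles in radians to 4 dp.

θ₁ = 1.3962, θ₂ = 1.2217, θ₃ = 1.3966

rotate P by −φ1: (-0.0157, 0.0273, -0.6316)
  e−x'=0.1757;  (l²−L²−(e−x')²−y'²−z²)/2L = -0.5915
  √(A²+B²)=0.6556;  θ1 = -1.2995+2.6957 ≈ 1.3962
arm 2 (φ=120.0°): x'=0.0315, y'=-0.0001
  A cos θ + B sin θ = C:  0.1285·cos θ + -0.6316·sin θ = -0.5495
  √(A²+B²)=0.6445;  θ2 = -1.3701+2.5917 ≈ 1.2217
φ3=240.0° → target in arm frame (-0.0158, -0.0272)
  e−x'=0.1758;  (l²−L²−(e−x')²−y'²−z²)/2L = -0.5916
  γ=atan2(-0.6316,0.1758)=-1.2993;  ψ=arccos(-0.9023)=2.6959;  θ3=γ+ψ≈1.3966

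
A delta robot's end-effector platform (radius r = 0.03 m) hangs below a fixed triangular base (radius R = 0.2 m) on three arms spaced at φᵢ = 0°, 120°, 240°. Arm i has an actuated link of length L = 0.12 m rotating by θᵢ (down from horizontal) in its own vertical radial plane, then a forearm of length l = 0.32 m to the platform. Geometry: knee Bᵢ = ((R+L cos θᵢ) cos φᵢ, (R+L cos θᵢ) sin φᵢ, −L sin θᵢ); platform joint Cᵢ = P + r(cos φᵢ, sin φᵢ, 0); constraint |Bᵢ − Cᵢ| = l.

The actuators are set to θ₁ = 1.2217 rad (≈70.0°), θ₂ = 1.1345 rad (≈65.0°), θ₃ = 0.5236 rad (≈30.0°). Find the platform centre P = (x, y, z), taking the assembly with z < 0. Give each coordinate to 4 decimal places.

centre 1 = (0.2110·cos0.0°, 0.2110·sin0.0°, -0.1128) = (0.2110, 0.0000, -0.1128)
centre 2 = (0.2207·cos120.0°, 0.2207·sin120.0°, -0.1088) = (-0.1104, 0.1911, -0.1088)
φ3=240.0°: virtual centre (-0.1370, -0.2372, -0.0600), radius l
subtract pairs → two planes through P
linear system: -0.6428x+0.3823y = 0.0033−0.0080z; -0.6960x+-0.4744y = 0.0214−0.1055z
Cramer: x(z) = -0.0170+0.0773z;  y(z) = -0.0201+0.1090z
into |P−centre ₁|² = l²: 1.0179z² + 0.1859z + -0.0373 = 0;  Δ = 0.1863;  z = -0.3033 or 0.1207 → z<0 root = -0.3033
x = -0.0405, y = -0.0531

(-0.0405, -0.0531, -0.3033)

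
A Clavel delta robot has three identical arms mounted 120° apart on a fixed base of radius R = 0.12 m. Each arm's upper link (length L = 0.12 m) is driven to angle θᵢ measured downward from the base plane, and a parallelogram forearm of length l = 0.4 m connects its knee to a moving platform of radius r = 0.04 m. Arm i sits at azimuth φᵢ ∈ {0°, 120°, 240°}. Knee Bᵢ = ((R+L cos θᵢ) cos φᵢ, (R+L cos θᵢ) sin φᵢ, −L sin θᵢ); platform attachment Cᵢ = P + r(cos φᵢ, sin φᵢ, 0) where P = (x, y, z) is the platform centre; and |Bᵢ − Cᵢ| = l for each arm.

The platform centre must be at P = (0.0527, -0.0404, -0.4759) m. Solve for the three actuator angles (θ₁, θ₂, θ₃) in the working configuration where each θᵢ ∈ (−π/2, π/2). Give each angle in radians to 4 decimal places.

arm 1 (φ=0.0°): x'=0.0527, y'=-0.0404
  A cos θ + B sin θ = C:  0.0273·cos θ + -0.4759·sin θ = -0.3469
  √(A²+B²)=0.4767;  θ1 = -1.5135+2.3858 ≈ 0.8723
arm 2 (φ=120.0°): x'=-0.0613, y'=-0.0254
  A cos θ + B sin θ = C:  0.1413·cos θ + -0.4759·sin θ = -0.4229
  θ2 = atan2(B,A) + arccos(C/0.4964) = 1.3083
φ3=240.0° → target in arm frame (0.0086, 0.0658)
  A cos θ + B sin θ = C:  0.0714·cos θ + -0.4759·sin θ = -0.3763
  √(A²+B²)=0.4812;  θ3 = -1.4220+2.4686 ≈ 1.0466

θ₁ = 0.8723, θ₂ = 1.3083, θ₃ = 1.0466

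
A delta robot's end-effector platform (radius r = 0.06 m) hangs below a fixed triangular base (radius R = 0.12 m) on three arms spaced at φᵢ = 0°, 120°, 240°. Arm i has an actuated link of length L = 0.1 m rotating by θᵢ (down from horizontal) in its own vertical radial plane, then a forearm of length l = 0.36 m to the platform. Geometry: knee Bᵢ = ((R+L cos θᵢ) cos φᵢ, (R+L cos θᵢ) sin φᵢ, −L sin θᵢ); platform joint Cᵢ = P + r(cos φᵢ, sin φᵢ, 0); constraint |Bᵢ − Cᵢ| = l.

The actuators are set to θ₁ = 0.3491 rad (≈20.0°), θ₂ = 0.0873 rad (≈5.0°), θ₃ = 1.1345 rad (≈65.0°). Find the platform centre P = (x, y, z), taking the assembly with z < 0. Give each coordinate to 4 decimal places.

(0.0472, 0.1459, -0.3455)

arm 1 at φ=0.0°: ρ1 = 0.1540;  centre 1 = (0.1540, 0.0000, -0.0342)
arm 2 at φ=120.0°: ρ2 = 0.1596;  centre 2 = (-0.0798, 0.1382, -0.0087)
φ3=240.0°: virtual centre (-0.0511, -0.0886, -0.0906), radius l
subtract pairs → two planes through P
[-0.4676 0.2765 0.0510]·P = 0.0007;  [-0.4102 -0.1771 -0.1129]·P = -0.0062
Cramer: x(z) = 0.0081-0.1130z;  y(z) = 0.0162-0.3755z
sphere 1 gives Az²+Bz+C=0 with A=1.1537, B=0.0892, C=-0.1069;  B²−4AC=0.5013;  roots -0.3455, 0.2682;  negative root z = -0.3455
x = 0.0472, y = 0.1459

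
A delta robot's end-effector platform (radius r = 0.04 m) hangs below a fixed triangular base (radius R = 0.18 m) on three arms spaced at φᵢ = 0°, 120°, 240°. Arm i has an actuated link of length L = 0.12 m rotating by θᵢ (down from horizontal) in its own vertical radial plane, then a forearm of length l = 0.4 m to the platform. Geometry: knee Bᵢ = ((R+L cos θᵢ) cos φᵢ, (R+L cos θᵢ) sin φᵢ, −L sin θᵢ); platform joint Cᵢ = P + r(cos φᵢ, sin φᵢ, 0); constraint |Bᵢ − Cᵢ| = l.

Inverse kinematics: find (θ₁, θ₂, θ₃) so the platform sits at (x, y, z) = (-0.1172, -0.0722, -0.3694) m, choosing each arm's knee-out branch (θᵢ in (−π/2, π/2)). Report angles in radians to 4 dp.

θ₁ = 1.2220, θ₂ = 0.6979, θ₃ = 0.0002

φ1=0.0° → target in arm frame (-0.1172, -0.0722)
  A cos θ + B sin θ = C:  0.2572·cos θ + -0.3694·sin θ = -0.2593
  γ=atan2(-0.3694,0.2572)=-0.9626;  ψ=arccos(-0.5760)=2.1846;  θ1=γ+ψ≈1.2220
arm 2 (φ=120.0°): x'=-0.0039, y'=0.1376
  A cos θ + B sin θ = C:  0.1439·cos θ + -0.3694·sin θ = -0.1271
  θ2 = atan2(B,A) + arccos(C/0.3964) = 0.6979
rotate P by −φ3: (0.1211, -0.0654, -0.3694)
  A=0.0189, B=-0.3694, C=(l²−L²−A²−y'²−z²)/(2L)=0.0188
  γ=atan2(-0.3694,0.0189)=-1.5197;  ψ=arccos(0.0508)=1.5200;  θ3=γ+ψ≈0.0002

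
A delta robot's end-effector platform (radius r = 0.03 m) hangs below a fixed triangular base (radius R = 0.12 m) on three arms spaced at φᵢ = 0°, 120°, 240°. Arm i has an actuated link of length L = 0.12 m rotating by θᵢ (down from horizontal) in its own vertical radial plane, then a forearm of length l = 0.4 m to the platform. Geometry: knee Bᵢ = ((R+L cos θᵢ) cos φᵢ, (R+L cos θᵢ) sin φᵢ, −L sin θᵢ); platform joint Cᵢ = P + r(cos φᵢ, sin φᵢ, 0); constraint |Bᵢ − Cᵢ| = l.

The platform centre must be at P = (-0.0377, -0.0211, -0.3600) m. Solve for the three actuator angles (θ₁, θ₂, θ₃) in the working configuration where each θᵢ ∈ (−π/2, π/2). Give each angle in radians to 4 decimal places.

arm 1 (φ=0.0°): x'=-0.0377, y'=-0.0211
  A cos θ + B sin θ = C:  0.1277·cos θ + -0.3600·sin θ = -0.0031
  θ1 = atan2(B,A) + arccos(C/0.3820) = 0.3491
φ2=120.0° → target in arm frame (0.0006, 0.0432)
  e−x'=0.0894;  (l²−L²−(e−x')²−y'²−z²)/2L = 0.0256
  γ=atan2(-0.3600,0.0894)=-1.3273;  ψ=arccos(0.0689)=1.5018;  θ2=γ+ψ≈0.1745
φ3=240.0° → target in arm frame (0.0371, -0.0221)
  A=0.0529, B=-0.3600, C=(l²−L²−A²−y'²−z²)/(2L)=0.0530
  √(A²+B²)=0.3639;  θ3 = -1.4250+1.4247 ≈ -0.0003

θ₁ = 0.3491, θ₂ = 0.1745, θ₃ = -0.0003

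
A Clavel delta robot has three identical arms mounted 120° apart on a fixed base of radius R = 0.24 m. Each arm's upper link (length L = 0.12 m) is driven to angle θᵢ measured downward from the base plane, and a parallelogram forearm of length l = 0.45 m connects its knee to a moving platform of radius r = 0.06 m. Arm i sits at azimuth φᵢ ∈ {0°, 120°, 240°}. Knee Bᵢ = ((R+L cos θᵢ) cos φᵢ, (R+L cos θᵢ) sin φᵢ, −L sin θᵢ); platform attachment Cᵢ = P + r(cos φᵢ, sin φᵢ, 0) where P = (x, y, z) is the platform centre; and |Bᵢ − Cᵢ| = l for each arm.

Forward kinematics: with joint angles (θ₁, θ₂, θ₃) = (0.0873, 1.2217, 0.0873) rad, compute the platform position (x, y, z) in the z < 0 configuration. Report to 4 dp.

arm 1 at φ=0.0°: ρ1 = 0.2995;  O1 = (0.2995, 0.0000, -0.0105)
O2 = (0.2210·cos120.0°, 0.2210·sin120.0°, -0.1128) = (-0.1105, 0.1914, -0.1128)
φ3=240.0°: virtual centre (-0.1498, -0.2594, -0.0105), radius l
|O₂|²−|O₁|² = -0.0283;  |O₃|²−|O₁|² = 0.0000
plane₁₂: -0.8201x+0.3829y+-0.2046z = -0.0283
Cramer: x(z) = 0.0191-0.1379z;  y(z) = -0.0330+0.2389z
into |P−O₁|² = l²: 1.0761z² + 0.0825z + -0.1226 = 0;  Δ = 0.5346;  z = -0.3781 or 0.3014 → z<0 root = -0.3781
x = 0.0712, y = -0.1233

(0.0712, -0.1233, -0.3781)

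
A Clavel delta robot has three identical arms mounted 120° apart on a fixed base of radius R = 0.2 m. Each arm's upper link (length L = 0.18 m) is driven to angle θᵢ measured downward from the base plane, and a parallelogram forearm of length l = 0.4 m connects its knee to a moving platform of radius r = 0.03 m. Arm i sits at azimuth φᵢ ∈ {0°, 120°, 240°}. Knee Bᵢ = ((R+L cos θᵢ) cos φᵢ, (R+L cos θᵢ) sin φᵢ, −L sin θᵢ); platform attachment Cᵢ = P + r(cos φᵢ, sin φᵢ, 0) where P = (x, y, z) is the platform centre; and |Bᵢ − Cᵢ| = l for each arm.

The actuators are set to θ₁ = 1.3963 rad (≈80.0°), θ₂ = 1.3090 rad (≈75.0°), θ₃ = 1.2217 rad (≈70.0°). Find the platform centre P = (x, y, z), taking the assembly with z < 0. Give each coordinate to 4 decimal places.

(-0.0215, -0.0123, -0.5093)

φ1=0.0°: virtual centre (0.2013, 0.0000, -0.1773), radius l
φ2=120.0°: virtual centre (-0.1083, 0.1876, -0.1739), radius l
φ3=240.0°: virtual centre (-0.1158, -0.2005, -0.1691), radius l
|S₂|²−|S₁|² = 0.0052;  |S₃|²−|S₁|² = 0.0103
[-0.6191 0.3751 0.0068]·P = 0.0052;  [-0.6341 -0.4011 0.0162]·P = 0.0103
Cramer: x(z) = -0.0123+0.0181z;  y(z) = -0.0063+0.0118z
quadratic in z: (1.0005)z²+(0.3466)z+(-0.0830)=0, √Δ=0.6724 → z ∈ {-0.5093, 0.1628}; z = -0.5093 (taking z<0)
x = -0.0215, y = -0.0123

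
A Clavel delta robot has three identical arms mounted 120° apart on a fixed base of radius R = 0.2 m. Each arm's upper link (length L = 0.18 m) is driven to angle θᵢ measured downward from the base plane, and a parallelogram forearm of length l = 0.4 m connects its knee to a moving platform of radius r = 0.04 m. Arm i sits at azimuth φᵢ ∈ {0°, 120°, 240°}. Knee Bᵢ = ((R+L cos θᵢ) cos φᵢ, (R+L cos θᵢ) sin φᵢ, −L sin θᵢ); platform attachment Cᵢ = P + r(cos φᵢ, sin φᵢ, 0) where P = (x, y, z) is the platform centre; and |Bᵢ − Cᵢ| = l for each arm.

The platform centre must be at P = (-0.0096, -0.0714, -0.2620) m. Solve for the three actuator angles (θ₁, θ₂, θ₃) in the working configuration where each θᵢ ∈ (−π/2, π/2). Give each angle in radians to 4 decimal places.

θ₁ = 0.3493, θ₂ = 0.6108, θ₃ = -0.1746

rotate P by −φ1: (-0.0096, -0.0714, -0.2620)
  e−x'=0.1696;  (l²−L²−(e−x')²−y'²−z²)/2L = 0.0697
  γ=atan2(-0.2620,0.1696)=-0.9963;  ψ=arccos(0.2233)=1.3456;  θ1=γ+ψ≈0.3493
φ2=120.0° → target in arm frame (-0.0570, 0.0440)
  A cos θ + B sin θ = C:  0.2170·cos θ + -0.2620·sin θ = 0.0275
  θ2 = atan2(B,A) + arccos(C/0.3402) = 0.6108
φ3=240.0° → target in arm frame (0.0666, 0.0274)
  e−x'=0.0934;  (l²−L²−(e−x')²−y'²−z²)/2L = 0.1375
  γ=atan2(-0.2620,0.0934)=-1.2285;  ψ=arccos(0.4942)=1.0538;  θ3=γ+ψ≈-0.1746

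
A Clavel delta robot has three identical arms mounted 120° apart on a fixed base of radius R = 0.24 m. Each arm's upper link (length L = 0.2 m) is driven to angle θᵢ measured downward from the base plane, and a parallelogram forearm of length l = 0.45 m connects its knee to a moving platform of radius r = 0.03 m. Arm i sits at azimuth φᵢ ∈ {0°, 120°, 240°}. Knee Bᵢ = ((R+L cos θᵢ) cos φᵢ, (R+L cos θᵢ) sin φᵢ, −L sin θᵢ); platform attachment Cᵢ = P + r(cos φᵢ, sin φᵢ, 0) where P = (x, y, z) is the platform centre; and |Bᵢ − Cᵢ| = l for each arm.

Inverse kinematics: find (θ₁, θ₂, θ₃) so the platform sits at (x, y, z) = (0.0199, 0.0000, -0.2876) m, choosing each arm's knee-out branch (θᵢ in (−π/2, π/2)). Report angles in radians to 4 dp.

arm 1 (φ=0.0°): x'=0.0199, y'=0.0000
  A cos θ + B sin θ = C:  0.1901·cos θ + -0.2876·sin θ = 0.1091
  θ1 = atan2(B,A) + arccos(C/0.3447) = 0.2620
rotate P by −φ2: (-0.0099, -0.0172, -0.2876)
  e−x'=0.2199;  (l²−L²−(e−x')²−y'²−z²)/2L = 0.0778
  θ2 = atan2(B,A) + arccos(C/0.3621) = 0.4364
rotate P by −φ3: (-0.0100, 0.0172, -0.2876)
  A=0.2200, B=-0.2876, C=(l²−L²−A²−y'²−z²)/(2L)=0.0778
  √(A²+B²)=0.3621;  θ3 = -0.9179+1.3543 ≈ 0.4364

θ₁ = 0.2620, θ₂ = 0.4364, θ₃ = 0.4364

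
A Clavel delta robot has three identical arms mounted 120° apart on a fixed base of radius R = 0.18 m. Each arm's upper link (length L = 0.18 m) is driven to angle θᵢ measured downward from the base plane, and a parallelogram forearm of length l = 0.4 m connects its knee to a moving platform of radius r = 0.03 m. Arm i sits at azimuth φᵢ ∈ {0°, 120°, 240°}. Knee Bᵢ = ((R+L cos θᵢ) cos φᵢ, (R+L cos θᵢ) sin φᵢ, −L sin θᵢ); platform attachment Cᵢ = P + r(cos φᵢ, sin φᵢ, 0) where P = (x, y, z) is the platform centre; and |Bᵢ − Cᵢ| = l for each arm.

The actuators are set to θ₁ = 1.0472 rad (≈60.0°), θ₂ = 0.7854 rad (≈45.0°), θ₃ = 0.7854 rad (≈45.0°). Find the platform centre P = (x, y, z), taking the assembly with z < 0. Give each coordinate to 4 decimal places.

φ1=0.0°: virtual centre (0.2400, 0.0000, -0.1559), radius l
O2 = (0.2773·cos120.0°, 0.2773·sin120.0°, -0.1273) = (-0.1386, 0.2401, -0.1273)
arm 3 at φ=240.0°: (R−r)+L cos θ3 = 0.2773;  O3 = (-0.1386, -0.2401, -0.1273)
|O₂|²−|O₁|² = 0.0112;  |O₃|²−|O₁|² = 0.0112
plane₁₂: -0.7573x+0.4803y+0.0572z = 0.0112
Cramer: x(z) = -0.0148+0.0755z;  y(z) = 0.0000-0.0000z
quadratic in z: (1.0057)z²+(0.2733)z+(-0.0708)=0, √Δ=0.5996 → z ∈ {-0.4339, 0.1622}; z = -0.4339 (taking z<0)
x = -0.0476, y = 0.0000

(-0.0476, 0.0000, -0.4339)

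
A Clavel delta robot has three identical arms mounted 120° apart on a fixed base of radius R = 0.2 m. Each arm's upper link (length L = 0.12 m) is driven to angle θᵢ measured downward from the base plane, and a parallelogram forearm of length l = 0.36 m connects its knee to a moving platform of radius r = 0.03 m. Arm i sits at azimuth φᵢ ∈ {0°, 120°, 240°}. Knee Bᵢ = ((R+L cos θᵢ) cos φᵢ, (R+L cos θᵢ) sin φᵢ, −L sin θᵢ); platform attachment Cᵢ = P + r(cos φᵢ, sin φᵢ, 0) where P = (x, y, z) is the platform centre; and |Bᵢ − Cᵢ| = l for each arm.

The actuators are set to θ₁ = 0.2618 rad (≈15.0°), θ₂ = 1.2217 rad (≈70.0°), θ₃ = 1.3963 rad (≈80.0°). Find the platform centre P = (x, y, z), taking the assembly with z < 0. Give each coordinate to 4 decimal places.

centre 1 = (0.2859·cos0.0°, 0.2859·sin0.0°, -0.0311) = (0.2859, 0.0000, -0.0311)
centre 2 = (0.2110·cos120.0°, 0.2110·sin120.0°, -0.1128) = (-0.1055, 0.1828, -0.1128)
φ3=240.0°: virtual centre (-0.0954, -0.1653, -0.1182), radius l
|centre ₂|²−|centre ₁|² = -0.0255;  |centre ₃|²−|centre ₁|² = -0.0323
linear system: -0.7829x+0.3655y = -0.0255−-0.1634z; -0.7627x+-0.3305y = -0.0323−-0.1742z
Cramer: x(z) = 0.0376-0.2190z;  y(z) = 0.0110-0.0219z
sphere 1 gives Az²+Bz+C=0 with A=1.0484, B=0.1704, C=-0.0669;  B²−4AC=0.3095;  roots -0.3466, 0.1841;  negative root z = -0.3466
x = 0.1135, y = 0.0186

(0.1135, 0.0186, -0.3466)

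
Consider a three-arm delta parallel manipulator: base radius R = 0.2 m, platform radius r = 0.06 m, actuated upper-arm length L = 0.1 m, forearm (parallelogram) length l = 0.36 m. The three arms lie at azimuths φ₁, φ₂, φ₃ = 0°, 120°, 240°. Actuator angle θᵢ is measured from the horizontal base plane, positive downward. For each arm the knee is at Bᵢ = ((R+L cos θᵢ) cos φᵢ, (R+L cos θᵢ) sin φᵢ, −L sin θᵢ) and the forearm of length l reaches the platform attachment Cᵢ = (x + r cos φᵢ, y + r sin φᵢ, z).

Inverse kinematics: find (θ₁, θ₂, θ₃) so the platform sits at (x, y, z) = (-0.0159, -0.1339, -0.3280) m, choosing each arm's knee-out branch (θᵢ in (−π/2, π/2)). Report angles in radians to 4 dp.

φ1=0.0° → target in arm frame (-0.0159, -0.1339)
  A cos θ + B sin θ = C:  0.1559·cos θ + -0.3280·sin θ = -0.1511
  γ=atan2(-0.3280,0.1559)=-1.1271;  ψ=arccos(-0.4160)=1.9999;  θ1=γ+ψ≈0.8728
arm 2 (φ=120.0°): x'=-0.1080, y'=0.0807
  A=0.2480, B=-0.3280, C=(l²−L²−A²−y'²−z²)/(2L)=-0.2800
  √(A²+B²)=0.4112;  θ2 = -0.9234+2.3200 ≈ 1.3966
arm 3 (φ=240.0°): x'=0.1239, y'=0.0532
  A=0.0161, B=-0.3280, C=(l²−L²−A²−y'²−z²)/(2L)=0.0446
  √(A²+B²)=0.3284;  θ3 = -1.5218+1.4344 ≈ -0.0874

θ₁ = 0.8728, θ₂ = 1.3966, θ₃ = -0.0874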